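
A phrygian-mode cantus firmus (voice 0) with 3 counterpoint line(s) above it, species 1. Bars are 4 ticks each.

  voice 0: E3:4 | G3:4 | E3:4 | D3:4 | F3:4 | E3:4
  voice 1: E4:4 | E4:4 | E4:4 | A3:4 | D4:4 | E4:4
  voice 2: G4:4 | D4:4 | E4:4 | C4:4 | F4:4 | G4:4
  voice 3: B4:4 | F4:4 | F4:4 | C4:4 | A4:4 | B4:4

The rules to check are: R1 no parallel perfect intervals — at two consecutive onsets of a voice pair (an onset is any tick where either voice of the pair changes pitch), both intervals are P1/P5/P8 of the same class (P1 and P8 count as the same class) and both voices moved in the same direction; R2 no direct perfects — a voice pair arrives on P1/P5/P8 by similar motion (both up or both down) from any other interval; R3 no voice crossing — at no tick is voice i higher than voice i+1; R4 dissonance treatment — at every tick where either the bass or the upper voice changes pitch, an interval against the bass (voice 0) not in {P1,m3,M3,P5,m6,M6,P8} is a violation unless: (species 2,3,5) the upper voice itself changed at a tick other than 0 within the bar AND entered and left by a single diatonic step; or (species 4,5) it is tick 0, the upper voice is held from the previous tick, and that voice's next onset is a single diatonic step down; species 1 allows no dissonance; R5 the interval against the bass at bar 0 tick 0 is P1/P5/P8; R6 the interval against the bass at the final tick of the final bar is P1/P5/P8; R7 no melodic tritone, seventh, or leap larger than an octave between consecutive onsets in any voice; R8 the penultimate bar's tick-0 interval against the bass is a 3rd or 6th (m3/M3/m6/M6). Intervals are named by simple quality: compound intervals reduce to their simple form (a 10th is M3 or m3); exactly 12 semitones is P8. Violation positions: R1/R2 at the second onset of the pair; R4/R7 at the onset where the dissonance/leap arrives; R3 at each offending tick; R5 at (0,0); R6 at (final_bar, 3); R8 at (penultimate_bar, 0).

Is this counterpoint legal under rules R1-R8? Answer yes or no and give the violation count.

bar 0: v0=E3 v1=E4 v2=G4 v3=B4 (P5)
bar 1: v0=G3 v1=E4 v2=D4 v3=F4 (m7)
bar 2: v0=E3 v1=E4 v2=E4 v3=F4 (m2)
bar 3: v0=D3 v1=A3 v2=C4 v3=C4 (m7)
bar 4: v0=F3 v1=D4 v2=F4 v3=A4 (M3)
bar 5: v0=E3 v1=E4 v2=G4 v3=B4 (P5)
  R5 @ bar0.0: opens on m3
  R3 @ bar1.0: E4 above D4
  R4 @ bar1.0: G3/F4 m7 untreated
  R7 @ bar1.0: B4->F4 leap 6st
  R3 @ bar1.1: E4 above D4
  R3 @ bar1.2: E4 above D4
  R3 @ bar1.3: E4 above D4
  R4 @ bar2.0: E3/F4 m2 untreated
  R2 @ bar3.0: E3/E4 P8 -> D3/A3 P5 similar
  R2 @ bar3.0: E4/F4 m2 -> C4/C4 P1 similar
  R4 @ bar3.0: D3/C4 m7 untreated
  R4 @ bar3.0: D3/C4 m7 untreated
  R2 @ bar4.0: D3/C4 m7 -> F3/F4 P8 similar
  R2 @ bar4.0: A3/C4 m3 -> D4/A4 P5 similar
  R8 @ bar4.0: penult P8 not 3rd/6th
  R1 @ bar5.0: D4/A4 P5 -> E4/B4 P5 similar
  R6 @ bar5.3: closes on m3

No (17 violations)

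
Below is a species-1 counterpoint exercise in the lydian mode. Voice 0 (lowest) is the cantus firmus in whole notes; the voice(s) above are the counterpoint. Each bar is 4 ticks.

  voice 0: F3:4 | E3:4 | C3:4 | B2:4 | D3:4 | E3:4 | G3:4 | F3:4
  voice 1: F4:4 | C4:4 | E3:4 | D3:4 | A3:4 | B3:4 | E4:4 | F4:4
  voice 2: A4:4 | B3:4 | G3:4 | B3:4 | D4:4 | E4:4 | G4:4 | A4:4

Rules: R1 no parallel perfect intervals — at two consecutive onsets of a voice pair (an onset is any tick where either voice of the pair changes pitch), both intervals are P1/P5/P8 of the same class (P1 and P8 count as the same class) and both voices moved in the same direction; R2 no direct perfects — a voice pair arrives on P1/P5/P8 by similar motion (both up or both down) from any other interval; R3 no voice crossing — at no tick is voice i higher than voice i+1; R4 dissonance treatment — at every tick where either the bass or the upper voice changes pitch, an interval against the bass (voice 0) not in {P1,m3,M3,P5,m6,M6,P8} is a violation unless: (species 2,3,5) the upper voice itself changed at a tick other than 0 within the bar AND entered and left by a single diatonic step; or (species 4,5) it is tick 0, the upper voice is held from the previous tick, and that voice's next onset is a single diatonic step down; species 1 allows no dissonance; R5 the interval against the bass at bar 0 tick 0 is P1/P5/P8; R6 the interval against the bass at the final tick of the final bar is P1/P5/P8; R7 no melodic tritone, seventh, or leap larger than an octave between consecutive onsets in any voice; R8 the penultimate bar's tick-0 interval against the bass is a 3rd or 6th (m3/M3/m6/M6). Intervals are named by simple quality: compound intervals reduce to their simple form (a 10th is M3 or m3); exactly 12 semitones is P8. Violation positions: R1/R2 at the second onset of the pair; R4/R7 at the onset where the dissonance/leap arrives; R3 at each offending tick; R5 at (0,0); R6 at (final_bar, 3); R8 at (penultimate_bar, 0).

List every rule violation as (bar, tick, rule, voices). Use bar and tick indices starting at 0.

bar 0: v0=F3 v1=F4 v2=A4 downbeat M3
bar 1: v0=E3 v1=C4 v2=B3 downbeat P5
bar 2: v0=C3 v1=E3 v2=G3 downbeat P5
bar 3: v0=B2 v1=D3 v2=B3 downbeat P8
bar 4: v0=D3 v1=A3 v2=D4 downbeat P8
bar 5: v0=E3 v1=B3 v2=E4 downbeat P8
bar 6: v0=G3 v1=E4 v2=G4 downbeat P8
bar 7: v0=F3 v1=F4 v2=A4 downbeat M3
  -> R5 @ bar 0 tick 0 v(0, 2): opens on M3
  -> R2 @ bar 1 tick 0 v(0, 2): F3/A4 M3 -> E3/B3 P5 similar
  -> R3 @ bar 1 tick 0 v(1, 2): C4 above B3
  -> R7 @ bar 1 tick 0 v(2,): A4->B3 leap 10st
  -> R3 @ bar 1 tick 1 v(1, 2): C4 above B3
  -> R3 @ bar 1 tick 2 v(1, 2): C4 above B3
  -> R3 @ bar 1 tick 3 v(1, 2): C4 above B3
  -> R1 @ bar 2 tick 0 v(0, 2): E3/B3 P5 -> C3/G3 P5 similar
  -> R1 @ bar 4 tick 0 v(0, 2): B2/B3 P8 -> D3/D4 P8 similar
  -> R2 @ bar 4 tick 0 v(0, 1): B2/D3 m3 -> D3/A3 P5 similar
  -> R1 @ bar 5 tick 0 v(0, 1): D3/A3 P5 -> E3/B3 P5 similar
  -> R1 @ bar 5 tick 0 v(0, 2): D3/D4 P8 -> E3/E4 P8 similar
  -> R1 @ bar 6 tick 0 v(0, 2): E3/E4 P8 -> G3/G4 P8 similar
  -> R8 @ bar 6 tick 0 v(0, 2): penult P8 not 3rd/6th
  -> R6 @ bar 7 tick 3 v(0, 2): closes on M3

(0, 0, R5, (0, 2))
(1, 0, R2, (0, 2))
(1, 0, R3, (1, 2))
(1, 0, R7, (2,))
(1, 1, R3, (1, 2))
(1, 2, R3, (1, 2))
(1, 3, R3, (1, 2))
(2, 0, R1, (0, 2))
(4, 0, R1, (0, 2))
(4, 0, R2, (0, 1))
(5, 0, R1, (0, 1))
(5, 0, R1, (0, 2))
(6, 0, R1, (0, 2))
(6, 0, R8, (0, 2))
(7, 3, R6, (0, 2))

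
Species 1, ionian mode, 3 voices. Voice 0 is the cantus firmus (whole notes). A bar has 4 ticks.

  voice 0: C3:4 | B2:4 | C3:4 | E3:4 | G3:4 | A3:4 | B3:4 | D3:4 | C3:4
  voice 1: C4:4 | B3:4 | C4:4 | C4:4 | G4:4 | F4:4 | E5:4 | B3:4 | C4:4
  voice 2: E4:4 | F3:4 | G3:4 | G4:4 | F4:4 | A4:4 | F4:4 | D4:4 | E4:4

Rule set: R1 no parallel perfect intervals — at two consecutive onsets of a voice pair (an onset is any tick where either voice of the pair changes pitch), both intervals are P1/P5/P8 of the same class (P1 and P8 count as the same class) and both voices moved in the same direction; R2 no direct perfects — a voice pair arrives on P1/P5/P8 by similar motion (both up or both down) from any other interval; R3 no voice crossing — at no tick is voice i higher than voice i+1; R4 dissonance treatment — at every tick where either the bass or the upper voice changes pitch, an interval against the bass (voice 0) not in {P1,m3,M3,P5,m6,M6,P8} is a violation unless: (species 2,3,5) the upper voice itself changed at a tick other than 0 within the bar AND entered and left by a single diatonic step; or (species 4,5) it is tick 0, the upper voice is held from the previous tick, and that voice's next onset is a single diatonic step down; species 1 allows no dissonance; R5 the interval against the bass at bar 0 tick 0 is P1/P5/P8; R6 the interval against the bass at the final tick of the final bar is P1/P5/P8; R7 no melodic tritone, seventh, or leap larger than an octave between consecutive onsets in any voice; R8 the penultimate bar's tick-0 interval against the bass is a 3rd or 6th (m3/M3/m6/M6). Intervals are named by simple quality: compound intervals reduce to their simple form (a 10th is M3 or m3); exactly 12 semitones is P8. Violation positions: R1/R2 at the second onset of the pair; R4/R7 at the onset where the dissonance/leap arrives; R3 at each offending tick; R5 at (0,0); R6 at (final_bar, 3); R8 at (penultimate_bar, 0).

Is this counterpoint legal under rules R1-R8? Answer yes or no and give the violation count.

bar 0: v0=C3 v1=C4 v2=E4 (M3)
bar 1: v0=B2 v1=B3 v2=F3 (TT)
bar 2: v0=C3 v1=C4 v2=G3 (P5)
bar 3: v0=E3 v1=C4 v2=G4 (m3)
bar 4: v0=G3 v1=G4 v2=F4 (m7)
bar 5: v0=A3 v1=F4 v2=A4 (P8)
bar 6: v0=B3 v1=E5 v2=F4 (TT)
bar 7: v0=D3 v1=B3 v2=D4 (P8)
bar 8: v0=C3 v1=C4 v2=E4 (M3)
  R5 @ bar0.0: opens on M3
  R1 @ bar1.0: C3/C4 P8 -> B2/B3 P8 similar
  R3 @ bar1.0: B3 above F3
  R4 @ bar1.0: B2/F3 TT untreated
  R7 @ bar1.0: E4->F3 leap 11st
  R3 @ bar1.1: B3 above F3
  R3 @ bar1.2: B3 above F3
  R3 @ bar1.3: B3 above F3
  R1 @ bar2.0: B2/B3 P8 -> C3/C4 P8 similar
  R2 @ bar2.0: B2/F3 TT -> C3/G3 P5 similar
  R3 @ bar2.0: C4 above G3
  R3 @ bar2.1: C4 above G3
  R3 @ bar2.2: C4 above G3
  R3 @ bar2.3: C4 above G3
  R2 @ bar4.0: E3/C4 m6 -> G3/G4 P8 similar
  R3 @ bar4.0: G4 above F4
  R4 @ bar4.0: G3/F4 m7 untreated
  R3 @ bar4.1: G4 above F4
  R3 @ bar4.2: G4 above F4
  R3 @ bar4.3: G4 above F4
  R2 @ bar5.0: G3/F4 m7 -> A3/A4 P8 similar
  R3 @ bar6.0: E5 above F4
  R4 @ bar6.0: B3/E5 P4 untreated
  R4 @ bar6.0: B3/F4 TT untreated
  R7 @ bar6.0: F4->E5 leap 11st
  R3 @ bar6.1: E5 above F4
  R3 @ bar6.2: E5 above F4
  R3 @ bar6.3: E5 above F4
  R2 @ bar7.0: B3/F4 TT -> D3/D4 P8 similar
  R7 @ bar7.0: E5->B3 leap 17st
  R8 @ bar7.0: penult P8 not 3rd/6th
  R6 @ bar8.3: closes on M3

No (32 violations)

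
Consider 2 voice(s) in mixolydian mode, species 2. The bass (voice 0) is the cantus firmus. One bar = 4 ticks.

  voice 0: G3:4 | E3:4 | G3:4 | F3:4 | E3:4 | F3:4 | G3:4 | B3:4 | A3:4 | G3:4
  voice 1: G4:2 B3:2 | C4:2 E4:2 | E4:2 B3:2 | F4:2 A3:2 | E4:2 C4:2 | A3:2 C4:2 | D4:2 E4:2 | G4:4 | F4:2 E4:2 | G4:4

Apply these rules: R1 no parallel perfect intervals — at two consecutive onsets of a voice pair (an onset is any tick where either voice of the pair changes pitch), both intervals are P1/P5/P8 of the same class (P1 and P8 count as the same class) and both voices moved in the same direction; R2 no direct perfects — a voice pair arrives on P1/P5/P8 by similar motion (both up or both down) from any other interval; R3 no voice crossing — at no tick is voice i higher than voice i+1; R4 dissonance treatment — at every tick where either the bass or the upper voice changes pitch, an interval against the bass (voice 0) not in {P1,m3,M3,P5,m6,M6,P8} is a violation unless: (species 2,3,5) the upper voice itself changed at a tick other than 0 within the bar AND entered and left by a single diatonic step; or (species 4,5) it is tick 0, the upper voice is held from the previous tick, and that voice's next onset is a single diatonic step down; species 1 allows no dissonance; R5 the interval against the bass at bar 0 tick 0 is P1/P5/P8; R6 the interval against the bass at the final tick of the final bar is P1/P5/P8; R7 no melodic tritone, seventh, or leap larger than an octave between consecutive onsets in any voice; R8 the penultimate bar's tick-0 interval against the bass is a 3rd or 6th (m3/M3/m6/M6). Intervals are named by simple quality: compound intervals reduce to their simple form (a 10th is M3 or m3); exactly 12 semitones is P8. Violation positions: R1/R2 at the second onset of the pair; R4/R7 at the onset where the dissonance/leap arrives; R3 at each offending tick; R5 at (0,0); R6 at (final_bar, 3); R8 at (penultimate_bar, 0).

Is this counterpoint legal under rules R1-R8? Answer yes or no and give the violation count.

bar 0: v0=G3 v1=G4 (P8)
bar 1: v0=E3 v1=C4 (m6)
bar 2: v0=G3 v1=E4 (M6)
bar 3: v0=F3 v1=F4 (P8)
bar 4: v0=E3 v1=E4 (P8)
bar 5: v0=F3 v1=A3 (M3)
bar 6: v0=G3 v1=D4 (P5)
bar 7: v0=B3 v1=G4 (m6)
bar 8: v0=A3 v1=F4 (m6)
bar 9: v0=G3 v1=G4 (P8)
  R7 @ bar3.0: B3->F4 leap 6st
  R1 @ bar6.0: F3/C4 P5 -> G3/D4 P5 similar

No (2 violations)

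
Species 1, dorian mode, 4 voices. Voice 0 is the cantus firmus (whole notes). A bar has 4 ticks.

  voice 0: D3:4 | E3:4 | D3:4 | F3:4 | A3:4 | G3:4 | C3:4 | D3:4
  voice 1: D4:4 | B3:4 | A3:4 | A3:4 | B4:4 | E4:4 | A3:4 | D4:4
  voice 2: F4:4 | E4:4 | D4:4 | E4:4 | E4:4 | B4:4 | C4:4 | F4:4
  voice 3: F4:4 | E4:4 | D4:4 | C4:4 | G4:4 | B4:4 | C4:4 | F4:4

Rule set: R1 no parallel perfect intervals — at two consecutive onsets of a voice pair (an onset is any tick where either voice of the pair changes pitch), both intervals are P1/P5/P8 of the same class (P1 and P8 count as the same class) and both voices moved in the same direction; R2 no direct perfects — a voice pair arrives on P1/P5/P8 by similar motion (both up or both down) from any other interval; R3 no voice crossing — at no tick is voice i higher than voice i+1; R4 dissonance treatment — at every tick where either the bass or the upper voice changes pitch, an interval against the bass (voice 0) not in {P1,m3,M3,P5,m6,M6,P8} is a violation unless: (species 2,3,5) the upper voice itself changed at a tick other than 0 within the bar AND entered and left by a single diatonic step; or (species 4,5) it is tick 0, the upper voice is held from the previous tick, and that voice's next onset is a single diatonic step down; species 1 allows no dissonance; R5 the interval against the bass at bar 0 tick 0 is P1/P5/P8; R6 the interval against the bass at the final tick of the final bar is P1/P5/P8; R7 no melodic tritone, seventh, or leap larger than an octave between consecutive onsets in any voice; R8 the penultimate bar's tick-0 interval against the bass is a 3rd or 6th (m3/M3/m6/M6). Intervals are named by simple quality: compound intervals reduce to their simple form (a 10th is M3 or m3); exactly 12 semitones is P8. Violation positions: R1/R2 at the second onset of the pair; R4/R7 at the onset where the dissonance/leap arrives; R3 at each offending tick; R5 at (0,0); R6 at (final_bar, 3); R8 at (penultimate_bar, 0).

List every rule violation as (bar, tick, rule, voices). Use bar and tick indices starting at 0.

(0, 0, R5, (0, 2))
(0, 0, R5, (0, 3))
(1, 0, R1, (2, 3))
(2, 0, R1, (0, 1))
(2, 0, R1, (0, 2))
(2, 0, R1, (0, 3))
(2, 0, R1, (2, 3))
(3, 0, R3, (2, 3))
(3, 0, R4, (0, 2))
(3, 1, R3, (2, 3))
(3, 2, R3, (2, 3))
(3, 3, R3, (2, 3))
(4, 0, R3, (1, 2))
(4, 0, R4, (0, 1))
(4, 0, R4, (0, 3))
(4, 0, R7, (1,))
(4, 1, R3, (1, 2))
(4, 2, R3, (1, 2))
(4, 3, R3, (1, 2))
(5, 0, R2, (2, 3))
(6, 0, R1, (2, 3))
(6, 0, R2, (0, 2))
(6, 0, R2, (0, 3))
(6, 0, R7, (2,))
(6, 0, R7, (3,))
(6, 0, R8, (0, 2))
(6, 0, R8, (0, 3))
(7, 0, R1, (2, 3))
(7, 0, R2, (0, 1))
(7, 3, R6, (0, 2))
(7, 3, R6, (0, 3))

bar 0: v0=D3 v1=D4 v2=F4 v3=F4 downbeat m3
bar 1: v0=E3 v1=B3 v2=E4 v3=E4 downbeat P8
bar 2: v0=D3 v1=A3 v2=D4 v3=D4 downbeat P8
bar 3: v0=F3 v1=A3 v2=E4 v3=C4 downbeat P5
bar 4: v0=A3 v1=B4 v2=E4 v3=G4 downbeat m7
bar 5: v0=G3 v1=E4 v2=B4 v3=B4 downbeat M3
bar 6: v0=C3 v1=A3 v2=C4 v3=C4 downbeat P8
bar 7: v0=D3 v1=D4 v2=F4 v3=F4 downbeat m3
  -> R5 @ bar 0 tick 0 v(0, 2): opens on m3
  -> R5 @ bar 0 tick 0 v(0, 3): opens on m3
  -> R1 @ bar 1 tick 0 v(2, 3): F4/F4 P1 -> E4/E4 P1 similar
  -> R1 @ bar 2 tick 0 v(0, 1): E3/B3 P5 -> D3/A3 P5 similar
  -> R1 @ bar 2 tick 0 v(0, 2): E3/E4 P8 -> D3/D4 P8 similar
  -> R1 @ bar 2 tick 0 v(0, 3): E3/E4 P8 -> D3/D4 P8 similar
  -> R1 @ bar 2 tick 0 v(2, 3): E4/E4 P1 -> D4/D4 P1 similar
  -> R3 @ bar 3 tick 0 v(2, 3): E4 above C4
  -> R4 @ bar 3 tick 0 v(0, 2): F3/E4 M7 untreated
  -> R3 @ bar 3 tick 1 v(2, 3): E4 above C4
  -> R3 @ bar 3 tick 2 v(2, 3): E4 above C4
  -> R3 @ bar 3 tick 3 v(2, 3): E4 above C4
  -> R3 @ bar 4 tick 0 v(1, 2): B4 above E4
  -> R4 @ bar 4 tick 0 v(0, 1): A3/B4 M2 untreated
  -> R4 @ bar 4 tick 0 v(0, 3): A3/G4 m7 untreated
  -> R7 @ bar 4 tick 0 v(1,): A3->B4 leap 14st
  -> R3 @ bar 4 tick 1 v(1, 2): B4 above E4
  -> R3 @ bar 4 tick 2 v(1, 2): B4 above E4
  -> R3 @ bar 4 tick 3 v(1, 2): B4 above E4
  -> R2 @ bar 5 tick 0 v(2, 3): E4/G4 m3 -> B4/B4 P1 similar
  -> R1 @ bar 6 tick 0 v(2, 3): B4/B4 P1 -> C4/C4 P1 similar
  -> R2 @ bar 6 tick 0 v(0, 2): G3/B4 M3 -> C3/C4 P8 similar
  -> R2 @ bar 6 tick 0 v(0, 3): G3/B4 M3 -> C3/C4 P8 similar
  -> R7 @ bar 6 tick 0 v(2,): B4->C4 leap 11st
  -> R7 @ bar 6 tick 0 v(3,): B4->C4 leap 11st
  -> R8 @ bar 6 tick 0 v(0, 2): penult P8 not 3rd/6th
  -> R8 @ bar 6 tick 0 v(0, 3): penult P8 not 3rd/6th
  -> R1 @ bar 7 tick 0 v(2, 3): C4/C4 P1 -> F4/F4 P1 similar
  -> R2 @ bar 7 tick 0 v(0, 1): C3/A3 M6 -> D3/D4 P8 similar
  -> R6 @ bar 7 tick 3 v(0, 2): closes on m3
  -> R6 @ bar 7 tick 3 v(0, 3): closes on m3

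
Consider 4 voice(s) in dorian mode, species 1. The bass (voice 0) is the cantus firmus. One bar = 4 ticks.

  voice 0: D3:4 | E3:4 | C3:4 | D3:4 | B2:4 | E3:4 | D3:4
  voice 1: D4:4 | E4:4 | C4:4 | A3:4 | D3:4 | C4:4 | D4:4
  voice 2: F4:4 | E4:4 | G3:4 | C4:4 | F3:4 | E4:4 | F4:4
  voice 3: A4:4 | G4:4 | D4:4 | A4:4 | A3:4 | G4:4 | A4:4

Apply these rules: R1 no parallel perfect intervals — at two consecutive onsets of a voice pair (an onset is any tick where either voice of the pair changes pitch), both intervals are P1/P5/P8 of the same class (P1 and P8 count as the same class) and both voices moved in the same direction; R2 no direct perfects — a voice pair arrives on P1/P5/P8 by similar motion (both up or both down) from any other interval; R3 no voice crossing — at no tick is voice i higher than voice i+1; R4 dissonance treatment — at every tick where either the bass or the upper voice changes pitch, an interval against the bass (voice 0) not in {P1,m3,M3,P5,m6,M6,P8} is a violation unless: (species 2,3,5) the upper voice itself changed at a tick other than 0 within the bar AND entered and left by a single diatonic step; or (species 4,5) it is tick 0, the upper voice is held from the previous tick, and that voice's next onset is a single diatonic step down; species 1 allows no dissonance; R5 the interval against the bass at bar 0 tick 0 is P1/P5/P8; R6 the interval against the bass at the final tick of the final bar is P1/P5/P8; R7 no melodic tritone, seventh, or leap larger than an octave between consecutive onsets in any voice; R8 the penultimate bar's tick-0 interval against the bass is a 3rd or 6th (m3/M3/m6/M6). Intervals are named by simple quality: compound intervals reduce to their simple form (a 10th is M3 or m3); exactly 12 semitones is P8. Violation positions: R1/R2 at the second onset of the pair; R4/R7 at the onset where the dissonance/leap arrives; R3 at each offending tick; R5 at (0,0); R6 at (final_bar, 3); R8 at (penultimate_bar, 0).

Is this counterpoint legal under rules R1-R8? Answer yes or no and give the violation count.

No (23 violations)

bar 0: v0=D3 v1=D4 v2=F4 v3=A4 (P5)
bar 1: v0=E3 v1=E4 v2=E4 v3=G4 (m3)
bar 2: v0=C3 v1=C4 v2=G3 v3=D4 (M2)
bar 3: v0=D3 v1=A3 v2=C4 v3=A4 (P5)
bar 4: v0=B2 v1=D3 v2=F3 v3=A3 (m7)
bar 5: v0=E3 v1=C4 v2=E4 v3=G4 (m3)
bar 6: v0=D3 v1=D4 v2=F4 v3=A4 (P5)
  R5 @ bar0.0: opens on m3
  R1 @ bar1.0: D3/D4 P8 -> E3/E4 P8 similar
  R1 @ bar2.0: E3/E4 P8 -> C3/C4 P8 similar
  R2 @ bar2.0: E3/E4 P8 -> C3/G3 P5 similar
  R2 @ bar2.0: E4/G4 m3 -> G3/D4 P5 similar
  R3 @ bar2.0: C4 above G3
  R4 @ bar2.0: C3/D4 M2 untreated
  R3 @ bar2.1: C4 above G3
  R3 @ bar2.2: C4 above G3
  R3 @ bar2.3: C4 above G3
  R2 @ bar3.0: C3/D4 M2 -> D3/A4 P5 similar
  R4 @ bar3.0: D3/C4 m7 untreated
  R2 @ bar4.0: A3/A4 P8 -> D3/A3 P5 similar
  R4 @ bar4.0: B2/F3 TT untreated
  R4 @ bar4.0: B2/A3 m7 untreated
  R1 @ bar5.0: D3/A3 P5 -> C4/G4 P5 similar
  R2 @ bar5.0: B2/F3 TT -> E3/E4 P8 similar
  R7 @ bar5.0: D3->C4 leap 10st
  R7 @ bar5.0: F3->E4 leap 11st
  R7 @ bar5.0: A3->G4 leap 10st
  R8 @ bar5.0: penult P8 not 3rd/6th
  R1 @ bar6.0: C4/G4 P5 -> D4/A4 P5 similar
  R6 @ bar6.3: closes on m3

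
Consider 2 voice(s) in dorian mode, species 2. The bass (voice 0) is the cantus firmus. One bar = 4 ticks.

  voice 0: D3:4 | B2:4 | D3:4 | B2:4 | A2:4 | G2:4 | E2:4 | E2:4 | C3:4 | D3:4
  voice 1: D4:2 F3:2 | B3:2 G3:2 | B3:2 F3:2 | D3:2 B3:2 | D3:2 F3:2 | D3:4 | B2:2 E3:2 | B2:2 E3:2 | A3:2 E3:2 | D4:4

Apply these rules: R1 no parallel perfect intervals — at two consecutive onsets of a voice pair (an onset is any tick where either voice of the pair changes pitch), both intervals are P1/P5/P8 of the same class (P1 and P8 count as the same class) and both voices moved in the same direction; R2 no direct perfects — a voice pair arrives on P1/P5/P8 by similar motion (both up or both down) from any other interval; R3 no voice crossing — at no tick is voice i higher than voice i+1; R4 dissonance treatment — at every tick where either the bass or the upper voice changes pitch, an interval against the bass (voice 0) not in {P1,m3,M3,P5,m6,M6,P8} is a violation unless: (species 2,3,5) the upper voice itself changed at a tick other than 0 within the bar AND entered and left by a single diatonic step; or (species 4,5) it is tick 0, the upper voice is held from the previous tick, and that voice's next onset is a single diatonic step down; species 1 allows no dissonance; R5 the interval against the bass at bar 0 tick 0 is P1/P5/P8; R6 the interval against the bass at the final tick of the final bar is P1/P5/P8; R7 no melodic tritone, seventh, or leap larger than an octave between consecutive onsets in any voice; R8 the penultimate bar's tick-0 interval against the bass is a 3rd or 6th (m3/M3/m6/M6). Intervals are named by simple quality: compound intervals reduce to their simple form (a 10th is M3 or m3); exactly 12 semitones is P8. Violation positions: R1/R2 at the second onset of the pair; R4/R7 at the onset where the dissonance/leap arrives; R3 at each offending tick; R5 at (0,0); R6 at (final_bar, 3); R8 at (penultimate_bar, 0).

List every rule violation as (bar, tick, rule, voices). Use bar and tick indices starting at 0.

(1, 0, R7, (1,))
(2, 2, R7, (1,))
(4, 0, R4, (0, 1))
(5, 0, R2, (0, 1))
(6, 0, R1, (0, 1))
(9, 0, R2, (0, 1))
(9, 0, R7, (1,))

bar 0: v0=D3 v1=D4 downbeat P8
bar 1: v0=B2 v1=B3 downbeat P8
bar 2: v0=D3 v1=B3 downbeat M6
bar 3: v0=B2 v1=D3 downbeat m3
bar 4: v0=A2 v1=D3 downbeat P4
bar 5: v0=G2 v1=D3 downbeat P5
bar 6: v0=E2 v1=B2 downbeat P5
bar 7: v0=E2 v1=B2 downbeat P5
bar 8: v0=C3 v1=A3 downbeat M6
bar 9: v0=D3 v1=D4 downbeat P8
  -> R7 @ bar 1 tick 0 v(1,): F3->B3 leap 6st
  -> R7 @ bar 2 tick 2 v(1,): B3->F3 leap 6st
  -> R4 @ bar 4 tick 0 v(0, 1): A2/D3 P4 untreated
  -> R2 @ bar 5 tick 0 v(0, 1): A2/F3 m6 -> G2/D3 P5 similar
  -> R1 @ bar 6 tick 0 v(0, 1): G2/D3 P5 -> E2/B2 P5 similar
  -> R2 @ bar 9 tick 0 v(0, 1): C3/E3 M3 -> D3/D4 P8 similar
  -> R7 @ bar 9 tick 0 v(1,): E3->D4 leap 10st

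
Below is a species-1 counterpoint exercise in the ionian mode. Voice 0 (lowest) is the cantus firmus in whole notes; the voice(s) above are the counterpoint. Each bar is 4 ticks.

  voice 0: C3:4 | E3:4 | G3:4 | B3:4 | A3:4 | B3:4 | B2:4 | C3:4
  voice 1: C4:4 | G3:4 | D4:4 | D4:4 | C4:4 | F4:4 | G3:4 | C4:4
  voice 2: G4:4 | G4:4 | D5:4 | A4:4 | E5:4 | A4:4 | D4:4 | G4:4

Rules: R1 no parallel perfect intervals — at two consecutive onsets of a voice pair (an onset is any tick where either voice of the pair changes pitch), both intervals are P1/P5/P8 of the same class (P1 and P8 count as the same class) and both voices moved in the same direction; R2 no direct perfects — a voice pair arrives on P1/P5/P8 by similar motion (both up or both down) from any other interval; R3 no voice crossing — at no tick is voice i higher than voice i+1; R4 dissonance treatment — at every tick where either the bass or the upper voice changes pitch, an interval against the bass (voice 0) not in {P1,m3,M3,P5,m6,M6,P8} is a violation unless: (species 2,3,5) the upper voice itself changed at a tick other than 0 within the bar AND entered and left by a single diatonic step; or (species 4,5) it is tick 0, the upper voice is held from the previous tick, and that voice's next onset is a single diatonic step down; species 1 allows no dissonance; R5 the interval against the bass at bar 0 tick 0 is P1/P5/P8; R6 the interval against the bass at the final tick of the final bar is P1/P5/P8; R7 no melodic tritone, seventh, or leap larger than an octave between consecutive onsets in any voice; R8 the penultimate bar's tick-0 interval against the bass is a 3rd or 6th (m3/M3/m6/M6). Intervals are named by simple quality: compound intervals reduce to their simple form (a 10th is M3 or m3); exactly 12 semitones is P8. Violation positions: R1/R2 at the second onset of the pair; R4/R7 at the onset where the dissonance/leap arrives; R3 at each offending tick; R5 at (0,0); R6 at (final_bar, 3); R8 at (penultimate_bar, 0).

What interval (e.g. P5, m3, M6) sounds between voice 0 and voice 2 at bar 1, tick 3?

voice 0=E3 voice 2=G4 -> m3

m3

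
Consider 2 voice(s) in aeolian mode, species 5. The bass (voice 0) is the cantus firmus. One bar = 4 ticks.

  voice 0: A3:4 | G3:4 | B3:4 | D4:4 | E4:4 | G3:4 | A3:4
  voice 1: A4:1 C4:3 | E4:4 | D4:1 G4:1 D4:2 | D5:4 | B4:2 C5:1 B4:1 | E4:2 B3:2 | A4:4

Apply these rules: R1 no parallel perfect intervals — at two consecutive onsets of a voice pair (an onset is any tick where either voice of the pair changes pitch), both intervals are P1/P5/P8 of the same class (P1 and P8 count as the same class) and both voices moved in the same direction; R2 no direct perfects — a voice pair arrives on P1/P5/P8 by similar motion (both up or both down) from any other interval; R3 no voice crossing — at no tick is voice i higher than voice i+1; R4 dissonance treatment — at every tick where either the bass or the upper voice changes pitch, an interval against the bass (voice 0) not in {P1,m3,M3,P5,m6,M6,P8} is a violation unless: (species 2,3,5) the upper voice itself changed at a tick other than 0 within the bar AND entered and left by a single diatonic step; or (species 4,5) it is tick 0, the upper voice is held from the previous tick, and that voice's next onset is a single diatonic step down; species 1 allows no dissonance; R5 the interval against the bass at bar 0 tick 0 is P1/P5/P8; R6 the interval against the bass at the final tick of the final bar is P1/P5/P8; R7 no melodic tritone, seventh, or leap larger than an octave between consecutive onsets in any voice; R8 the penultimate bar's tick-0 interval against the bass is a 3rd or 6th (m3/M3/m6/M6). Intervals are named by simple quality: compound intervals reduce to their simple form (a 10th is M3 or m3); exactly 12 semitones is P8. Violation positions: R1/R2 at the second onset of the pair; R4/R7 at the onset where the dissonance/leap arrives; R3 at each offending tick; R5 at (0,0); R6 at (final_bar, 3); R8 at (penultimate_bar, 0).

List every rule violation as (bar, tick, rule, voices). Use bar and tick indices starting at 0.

(3, 0, R2, (0, 1))
(6, 0, R2, (0, 1))
(6, 0, R7, (1,))

bar 0: v0=A3 v1=A4 downbeat P8
bar 1: v0=G3 v1=E4 downbeat M6
bar 2: v0=B3 v1=D4 downbeat m3
bar 3: v0=D4 v1=D5 downbeat P8
bar 4: v0=E4 v1=B4 downbeat P5
bar 5: v0=G3 v1=E4 downbeat M6
bar 6: v0=A3 v1=A4 downbeat P8
  -> R2 @ bar 3 tick 0 v(0, 1): B3/D4 m3 -> D4/D5 P8 similar
  -> R2 @ bar 6 tick 0 v(0, 1): G3/B3 M3 -> A3/A4 P8 similar
  -> R7 @ bar 6 tick 0 v(1,): B3->A4 leap 10st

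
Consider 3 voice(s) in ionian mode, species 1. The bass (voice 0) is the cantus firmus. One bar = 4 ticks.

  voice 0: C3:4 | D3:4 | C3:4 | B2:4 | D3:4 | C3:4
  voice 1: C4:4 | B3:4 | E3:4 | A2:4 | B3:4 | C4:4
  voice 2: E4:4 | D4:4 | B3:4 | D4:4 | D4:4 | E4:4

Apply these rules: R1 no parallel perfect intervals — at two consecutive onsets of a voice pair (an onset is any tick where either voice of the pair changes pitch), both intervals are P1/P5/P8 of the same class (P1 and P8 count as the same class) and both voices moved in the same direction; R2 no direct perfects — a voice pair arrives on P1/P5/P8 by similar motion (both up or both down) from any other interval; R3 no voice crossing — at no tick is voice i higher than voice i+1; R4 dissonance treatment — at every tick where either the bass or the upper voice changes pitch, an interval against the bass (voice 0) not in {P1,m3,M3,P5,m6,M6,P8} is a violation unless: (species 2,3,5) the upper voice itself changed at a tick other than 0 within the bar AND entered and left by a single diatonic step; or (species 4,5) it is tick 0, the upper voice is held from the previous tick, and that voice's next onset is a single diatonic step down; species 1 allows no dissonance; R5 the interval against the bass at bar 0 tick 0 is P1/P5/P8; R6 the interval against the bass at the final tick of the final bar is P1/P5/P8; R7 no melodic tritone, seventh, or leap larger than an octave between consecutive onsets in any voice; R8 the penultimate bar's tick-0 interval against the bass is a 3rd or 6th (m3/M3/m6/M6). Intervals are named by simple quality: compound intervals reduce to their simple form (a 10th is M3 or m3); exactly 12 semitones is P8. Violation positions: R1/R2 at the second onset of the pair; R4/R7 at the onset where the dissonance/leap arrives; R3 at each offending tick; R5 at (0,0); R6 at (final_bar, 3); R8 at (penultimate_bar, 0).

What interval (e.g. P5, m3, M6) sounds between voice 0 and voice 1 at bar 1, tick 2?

M6

voice 0=D3 voice 1=B3 -> M6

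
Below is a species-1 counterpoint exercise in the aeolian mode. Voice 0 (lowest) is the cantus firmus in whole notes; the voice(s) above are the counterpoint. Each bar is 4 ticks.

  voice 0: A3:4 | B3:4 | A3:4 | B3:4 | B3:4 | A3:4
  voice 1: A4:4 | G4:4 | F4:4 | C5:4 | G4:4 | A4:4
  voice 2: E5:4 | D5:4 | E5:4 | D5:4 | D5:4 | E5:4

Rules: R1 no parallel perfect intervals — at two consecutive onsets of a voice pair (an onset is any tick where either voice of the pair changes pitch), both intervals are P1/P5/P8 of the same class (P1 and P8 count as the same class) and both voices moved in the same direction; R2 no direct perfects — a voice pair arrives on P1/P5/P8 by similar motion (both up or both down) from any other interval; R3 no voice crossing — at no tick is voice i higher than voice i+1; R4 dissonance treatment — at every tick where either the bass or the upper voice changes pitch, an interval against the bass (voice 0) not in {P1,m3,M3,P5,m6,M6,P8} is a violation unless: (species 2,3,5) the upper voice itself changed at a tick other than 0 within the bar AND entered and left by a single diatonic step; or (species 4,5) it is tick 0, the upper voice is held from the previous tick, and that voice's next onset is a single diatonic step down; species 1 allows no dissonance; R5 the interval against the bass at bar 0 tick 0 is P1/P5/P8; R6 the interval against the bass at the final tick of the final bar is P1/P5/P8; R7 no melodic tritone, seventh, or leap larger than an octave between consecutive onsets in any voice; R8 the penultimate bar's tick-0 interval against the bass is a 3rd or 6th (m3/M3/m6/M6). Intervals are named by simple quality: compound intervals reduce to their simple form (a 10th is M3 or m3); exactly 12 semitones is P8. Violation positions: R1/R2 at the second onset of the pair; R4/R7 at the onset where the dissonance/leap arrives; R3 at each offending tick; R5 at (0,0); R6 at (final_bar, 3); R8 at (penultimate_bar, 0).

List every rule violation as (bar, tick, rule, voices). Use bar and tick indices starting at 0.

bar 0: v0=A3 v1=A4 v2=E5 downbeat P5
bar 1: v0=B3 v1=G4 v2=D5 downbeat m3
bar 2: v0=A3 v1=F4 v2=E5 downbeat P5
bar 3: v0=B3 v1=C5 v2=D5 downbeat m3
bar 4: v0=B3 v1=G4 v2=D5 downbeat m3
bar 5: v0=A3 v1=A4 v2=E5 downbeat P5
  -> R1 @ bar 1 tick 0 v(1, 2): A4/E5 P5 -> G4/D5 P5 similar
  -> R4 @ bar 3 tick 0 v(0, 1): B3/C5 m2 untreated
  -> R1 @ bar 5 tick 0 v(1, 2): G4/D5 P5 -> A4/E5 P5 similar

(1, 0, R1, (1, 2))
(3, 0, R4, (0, 1))
(5, 0, R1, (1, 2))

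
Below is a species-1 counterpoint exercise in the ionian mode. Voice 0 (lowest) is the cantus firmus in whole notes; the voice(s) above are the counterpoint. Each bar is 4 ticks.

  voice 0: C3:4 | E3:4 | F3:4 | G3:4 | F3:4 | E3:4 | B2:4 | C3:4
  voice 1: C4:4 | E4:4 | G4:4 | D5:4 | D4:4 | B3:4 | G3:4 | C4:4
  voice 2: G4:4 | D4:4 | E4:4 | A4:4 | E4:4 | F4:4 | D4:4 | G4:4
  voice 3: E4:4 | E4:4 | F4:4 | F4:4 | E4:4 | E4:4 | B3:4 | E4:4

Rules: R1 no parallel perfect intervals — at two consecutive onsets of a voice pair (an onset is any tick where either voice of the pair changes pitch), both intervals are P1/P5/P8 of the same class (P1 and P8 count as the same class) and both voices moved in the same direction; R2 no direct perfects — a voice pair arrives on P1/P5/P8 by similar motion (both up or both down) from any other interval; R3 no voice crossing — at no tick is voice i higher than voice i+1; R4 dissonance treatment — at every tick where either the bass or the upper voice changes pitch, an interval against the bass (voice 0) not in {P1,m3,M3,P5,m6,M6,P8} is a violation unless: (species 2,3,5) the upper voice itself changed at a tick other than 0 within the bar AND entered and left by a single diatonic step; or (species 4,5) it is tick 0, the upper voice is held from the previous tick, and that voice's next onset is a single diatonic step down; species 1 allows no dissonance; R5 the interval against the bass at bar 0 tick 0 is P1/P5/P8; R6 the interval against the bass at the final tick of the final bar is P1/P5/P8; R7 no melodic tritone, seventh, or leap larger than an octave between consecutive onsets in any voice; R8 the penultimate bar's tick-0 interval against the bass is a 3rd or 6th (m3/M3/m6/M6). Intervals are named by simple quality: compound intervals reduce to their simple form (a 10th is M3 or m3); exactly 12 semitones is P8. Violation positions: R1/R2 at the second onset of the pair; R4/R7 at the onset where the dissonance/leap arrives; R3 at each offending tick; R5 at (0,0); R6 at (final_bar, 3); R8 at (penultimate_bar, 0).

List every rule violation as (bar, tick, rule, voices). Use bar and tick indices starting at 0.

(0, 0, R3, (2, 3))
(0, 0, R5, (0, 3))
(0, 1, R3, (2, 3))
(0, 2, R3, (2, 3))
(0, 3, R3, (2, 3))
(1, 0, R1, (0, 1))
(1, 0, R3, (1, 2))
(1, 0, R4, (0, 2))
(1, 1, R3, (1, 2))
(1, 2, R3, (1, 2))
(1, 3, R3, (1, 2))
(2, 0, R1, (0, 3))
(2, 0, R3, (1, 2))
(2, 0, R4, (0, 1))
(2, 0, R4, (0, 2))
(2, 1, R3, (1, 2))
(2, 2, R3, (1, 2))
(2, 3, R3, (1, 2))
(3, 0, R2, (0, 1))
(3, 0, R3, (1, 2))
(3, 0, R3, (2, 3))
(3, 0, R4, (0, 2))
(3, 0, R4, (0, 3))
(3, 1, R3, (1, 2))
(3, 1, R3, (2, 3))
(3, 2, R3, (1, 2))
(3, 2, R3, (2, 3))
(3, 3, R3, (1, 2))
(3, 3, R3, (2, 3))
(4, 0, R2, (2, 3))
(4, 0, R4, (0, 2))
(4, 0, R4, (0, 3))
(5, 0, R2, (0, 1))
(5, 0, R3, (2, 3))
(5, 0, R4, (0, 2))
(5, 1, R3, (2, 3))
(5, 2, R3, (2, 3))
(5, 3, R3, (2, 3))
(6, 0, R1, (0, 3))
(6, 0, R2, (1, 2))
(6, 0, R3, (2, 3))
(6, 0, R8, (0, 3))
(6, 1, R3, (2, 3))
(6, 2, R3, (2, 3))
(6, 3, R3, (2, 3))
(7, 0, R1, (1, 2))
(7, 0, R2, (0, 1))
(7, 0, R2, (0, 2))
(7, 0, R3, (2, 3))
(7, 1, R3, (2, 3))
(7, 2, R3, (2, 3))
(7, 3, R3, (2, 3))
(7, 3, R6, (0, 3))

bar 0: v0=C3 v1=C4 v2=G4 v3=E4 downbeat M3
bar 1: v0=E3 v1=E4 v2=D4 v3=E4 downbeat P8
bar 2: v0=F3 v1=G4 v2=E4 v3=F4 downbeat P8
bar 3: v0=G3 v1=D5 v2=A4 v3=F4 downbeat m7
bar 4: v0=F3 v1=D4 v2=E4 v3=E4 downbeat M7
bar 5: v0=E3 v1=B3 v2=F4 v3=E4 downbeat P8
bar 6: v0=B2 v1=G3 v2=D4 v3=B3 downbeat P8
bar 7: v0=C3 v1=C4 v2=G4 v3=E4 downbeat M3
  -> R3 @ bar 0 tick 0 v(2, 3): G4 above E4
  -> R5 @ bar 0 tick 0 v(0, 3): opens on M3
  -> R3 @ bar 0 tick 1 v(2, 3): G4 above E4
  -> R3 @ bar 0 tick 2 v(2, 3): G4 above E4
  -> R3 @ bar 0 tick 3 v(2, 3): G4 above E4
  -> R1 @ bar 1 tick 0 v(0, 1): C3/C4 P8 -> E3/E4 P8 similar
  -> R3 @ bar 1 tick 0 v(1, 2): E4 above D4
  -> R4 @ bar 1 tick 0 v(0, 2): E3/D4 m7 untreated
  -> R3 @ bar 1 tick 1 v(1, 2): E4 above D4
  -> R3 @ bar 1 tick 2 v(1, 2): E4 above D4
  -> R3 @ bar 1 tick 3 v(1, 2): E4 above D4
  -> R1 @ bar 2 tick 0 v(0, 3): E3/E4 P8 -> F3/F4 P8 similar
  -> R3 @ bar 2 tick 0 v(1, 2): G4 above E4
  -> R4 @ bar 2 tick 0 v(0, 1): F3/G4 M2 untreated
  -> R4 @ bar 2 tick 0 v(0, 2): F3/E4 M7 untreated
  -> R3 @ bar 2 tick 1 v(1, 2): G4 above E4
  -> R3 @ bar 2 tick 2 v(1, 2): G4 above E4
  -> R3 @ bar 2 tick 3 v(1, 2): G4 above E4
  -> R2 @ bar 3 tick 0 v(0, 1): F3/G4 M2 -> G3/D5 P5 similar
  -> R3 @ bar 3 tick 0 v(1, 2): D5 above A4
  -> R3 @ bar 3 tick 0 v(2, 3): A4 above F4
  -> R4 @ bar 3 tick 0 v(0, 2): G3/A4 M2 untreated
  -> R4 @ bar 3 tick 0 v(0, 3): G3/F4 m7 untreated
  -> R3 @ bar 3 tick 1 v(1, 2): D5 above A4
  -> R3 @ bar 3 tick 1 v(2, 3): A4 above F4
  -> R3 @ bar 3 tick 2 v(1, 2): D5 above A4
  -> R3 @ bar 3 tick 2 v(2, 3): A4 above F4
  -> R3 @ bar 3 tick 3 v(1, 2): D5 above A4
  -> R3 @ bar 3 tick 3 v(2, 3): A4 above F4
  -> R2 @ bar 4 tick 0 v(2, 3): A4/F4 M3 -> E4/E4 P1 similar
  -> R4 @ bar 4 tick 0 v(0, 2): F3/E4 M7 untreated
  -> R4 @ bar 4 tick 0 v(0, 3): F3/E4 M7 untreated
  -> R2 @ bar 5 tick 0 v(0, 1): F3/D4 M6 -> E3/B3 P5 similar
  -> R3 @ bar 5 tick 0 v(2, 3): F4 above E4
  -> R4 @ bar 5 tick 0 v(0, 2): E3/F4 m2 untreated
  -> R3 @ bar 5 tick 1 v(2, 3): F4 above E4
  -> R3 @ bar 5 tick 2 v(2, 3): F4 above E4
  -> R3 @ bar 5 tick 3 v(2, 3): F4 above E4
  -> R1 @ bar 6 tick 0 v(0, 3): E3/E4 P8 -> B2/B3 P8 similar
  -> R2 @ bar 6 tick 0 v(1, 2): B3/F4 TT -> G3/D4 P5 similar
  -> R3 @ bar 6 tick 0 v(2, 3): D4 above B3
  -> R8 @ bar 6 tick 0 v(0, 3): penult P8 not 3rd/6th
  -> R3 @ bar 6 tick 1 v(2, 3): D4 above B3
  -> R3 @ bar 6 tick 2 v(2, 3): D4 above B3
  -> R3 @ bar 6 tick 3 v(2, 3): D4 above B3
  -> R1 @ bar 7 tick 0 v(1, 2): G3/D4 P5 -> C4/G4 P5 similar
  -> R2 @ bar 7 tick 0 v(0, 1): B2/G3 m6 -> C3/C4 P8 similar
  -> R2 @ bar 7 tick 0 v(0, 2): B2/D4 m3 -> C3/G4 P5 similar
  -> R3 @ bar 7 tick 0 v(2, 3): G4 above E4
  -> R3 @ bar 7 tick 1 v(2, 3): G4 above E4
  -> R3 @ bar 7 tick 2 v(2, 3): G4 above E4
  -> R3 @ bar 7 tick 3 v(2, 3): G4 above E4
  -> R6 @ bar 7 tick 3 v(0, 3): closes on M3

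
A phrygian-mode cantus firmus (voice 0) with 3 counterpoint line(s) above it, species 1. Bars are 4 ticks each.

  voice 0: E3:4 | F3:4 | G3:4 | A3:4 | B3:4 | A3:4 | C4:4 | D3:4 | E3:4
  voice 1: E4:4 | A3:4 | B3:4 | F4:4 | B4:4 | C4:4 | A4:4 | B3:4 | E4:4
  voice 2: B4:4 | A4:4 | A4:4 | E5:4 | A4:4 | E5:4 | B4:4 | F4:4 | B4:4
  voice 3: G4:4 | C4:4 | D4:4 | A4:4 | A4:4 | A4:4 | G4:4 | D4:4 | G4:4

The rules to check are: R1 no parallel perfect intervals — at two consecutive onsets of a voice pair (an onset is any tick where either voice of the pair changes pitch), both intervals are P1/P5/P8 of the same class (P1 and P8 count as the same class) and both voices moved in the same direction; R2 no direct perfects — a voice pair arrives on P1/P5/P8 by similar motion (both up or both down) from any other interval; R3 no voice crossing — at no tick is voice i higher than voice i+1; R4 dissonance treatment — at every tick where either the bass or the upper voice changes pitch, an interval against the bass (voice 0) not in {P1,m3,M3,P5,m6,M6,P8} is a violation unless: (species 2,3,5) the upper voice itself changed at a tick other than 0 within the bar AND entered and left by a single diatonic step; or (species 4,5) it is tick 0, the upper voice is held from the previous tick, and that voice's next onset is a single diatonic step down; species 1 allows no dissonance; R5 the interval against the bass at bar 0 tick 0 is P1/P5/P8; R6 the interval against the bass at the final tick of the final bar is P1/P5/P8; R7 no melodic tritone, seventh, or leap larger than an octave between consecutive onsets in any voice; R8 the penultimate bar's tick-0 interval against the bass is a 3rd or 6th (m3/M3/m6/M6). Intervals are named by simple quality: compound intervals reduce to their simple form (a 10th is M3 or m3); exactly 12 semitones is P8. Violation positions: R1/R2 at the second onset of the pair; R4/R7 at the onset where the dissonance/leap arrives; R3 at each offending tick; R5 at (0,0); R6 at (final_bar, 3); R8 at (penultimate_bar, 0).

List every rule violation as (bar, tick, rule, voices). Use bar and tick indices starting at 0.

(0, 0, R3, (2, 3))
(0, 0, R5, (0, 3))
(0, 1, R3, (2, 3))
(0, 2, R3, (2, 3))
(0, 3, R3, (2, 3))
(1, 0, R2, (1, 2))
(1, 0, R3, (2, 3))
(1, 1, R3, (2, 3))
(1, 2, R3, (2, 3))
(1, 3, R3, (2, 3))
(2, 0, R1, (0, 3))
(2, 0, R3, (2, 3))
(2, 0, R4, (0, 2))
(2, 1, R3, (2, 3))
(2, 2, R3, (2, 3))
(2, 3, R3, (2, 3))
(3, 0, R1, (2, 3))
(3, 0, R2, (0, 2))
(3, 0, R2, (0, 3))
(3, 0, R3, (2, 3))
(3, 0, R7, (1,))
(3, 1, R3, (2, 3))
(3, 2, R3, (2, 3))
(3, 3, R3, (2, 3))
(4, 0, R2, (0, 1))
(4, 0, R3, (1, 2))
(4, 0, R4, (0, 2))
(4, 0, R4, (0, 3))
(4, 0, R7, (1,))
(4, 1, R3, (1, 2))
(4, 2, R3, (1, 2))
(4, 3, R3, (1, 2))
(5, 0, R3, (2, 3))
(5, 0, R7, (1,))
(5, 1, R3, (2, 3))
(5, 2, R3, (2, 3))
(5, 3, R3, (2, 3))
(6, 0, R3, (2, 3))
(6, 0, R4, (0, 2))
(6, 1, R3, (2, 3))
(6, 2, R3, (2, 3))
(6, 3, R3, (2, 3))
(7, 0, R2, (0, 3))
(7, 0, R3, (2, 3))
(7, 0, R7, (0,))
(7, 0, R7, (1,))
(7, 0, R7, (2,))
(7, 0, R8, (0, 3))
(7, 1, R3, (2, 3))
(7, 2, R3, (2, 3))
(7, 3, R3, (2, 3))
(8, 0, R2, (0, 1))
(8, 0, R2, (0, 2))
(8, 0, R2, (1, 2))
(8, 0, R3, (2, 3))
(8, 0, R7, (2,))
(8, 1, R3, (2, 3))
(8, 2, R3, (2, 3))
(8, 3, R3, (2, 3))
(8, 3, R6, (0, 3))

bar 0: v0=E3 v1=E4 v2=B4 v3=G4 downbeat m3
bar 1: v0=F3 v1=A3 v2=A4 v3=C4 downbeat P5
bar 2: v0=G3 v1=B3 v2=A4 v3=D4 downbeat P5
bar 3: v0=A3 v1=F4 v2=E5 v3=A4 downbeat P8
bar 4: v0=B3 v1=B4 v2=A4 v3=A4 downbeat m7
bar 5: v0=A3 v1=C4 v2=E5 v3=A4 downbeat P8
bar 6: v0=C4 v1=A4 v2=B4 v3=G4 downbeat P5
bar 7: v0=D3 v1=B3 v2=F4 v3=D4 downbeat P8
bar 8: v0=E3 v1=E4 v2=B4 v3=G4 downbeat m3
  -> R3 @ bar 0 tick 0 v(2, 3): B4 above G4
  -> R5 @ bar 0 tick 0 v(0, 3): opens on m3
  -> R3 @ bar 0 tick 1 v(2, 3): B4 above G4
  -> R3 @ bar 0 tick 2 v(2, 3): B4 above G4
  -> R3 @ bar 0 tick 3 v(2, 3): B4 above G4
  -> R2 @ bar 1 tick 0 v(1, 2): E4/B4 P5 -> A3/A4 P8 similar
  -> R3 @ bar 1 tick 0 v(2, 3): A4 above C4
  -> R3 @ bar 1 tick 1 v(2, 3): A4 above C4
  -> R3 @ bar 1 tick 2 v(2, 3): A4 above C4
  -> R3 @ bar 1 tick 3 v(2, 3): A4 above C4
  -> R1 @ bar 2 tick 0 v(0, 3): F3/C4 P5 -> G3/D4 P5 similar
  -> R3 @ bar 2 tick 0 v(2, 3): A4 above D4
  -> R4 @ bar 2 tick 0 v(0, 2): G3/A4 M2 untreated
  -> R3 @ bar 2 tick 1 v(2, 3): A4 above D4
  -> R3 @ bar 2 tick 2 v(2, 3): A4 above D4
  -> R3 @ bar 2 tick 3 v(2, 3): A4 above D4
  -> R1 @ bar 3 tick 0 v(2, 3): A4/D4 P5 -> E5/A4 P5 similar
  -> R2 @ bar 3 tick 0 v(0, 2): G3/A4 M2 -> A3/E5 P5 similar
  -> R2 @ bar 3 tick 0 v(0, 3): G3/D4 P5 -> A3/A4 P8 similar
  -> R3 @ bar 3 tick 0 v(2, 3): E5 above A4
  -> R7 @ bar 3 tick 0 v(1,): B3->F4 leap 6st
  -> R3 @ bar 3 tick 1 v(2, 3): E5 above A4
  -> R3 @ bar 3 tick 2 v(2, 3): E5 above A4
  -> R3 @ bar 3 tick 3 v(2, 3): E5 above A4
  -> R2 @ bar 4 tick 0 v(0, 1): A3/F4 m6 -> B3/B4 P8 similar
  -> R3 @ bar 4 tick 0 v(1, 2): B4 above A4
  -> R4 @ bar 4 tick 0 v(0, 2): B3/A4 m7 untreated
  -> R4 @ bar 4 tick 0 v(0, 3): B3/A4 m7 untreated
  -> R7 @ bar 4 tick 0 v(1,): F4->B4 leap 6st
  -> R3 @ bar 4 tick 1 v(1, 2): B4 above A4
  -> R3 @ bar 4 tick 2 v(1, 2): B4 above A4
  -> R3 @ bar 4 tick 3 v(1, 2): B4 above A4
  -> R3 @ bar 5 tick 0 v(2, 3): E5 above A4
  -> R7 @ bar 5 tick 0 v(1,): B4->C4 leap 11st
  -> R3 @ bar 5 tick 1 v(2, 3): E5 above A4
  -> R3 @ bar 5 tick 2 v(2, 3): E5 above A4
  -> R3 @ bar 5 tick 3 v(2, 3): E5 above A4
  -> R3 @ bar 6 tick 0 v(2, 3): B4 above G4
  -> R4 @ bar 6 tick 0 v(0, 2): C4/B4 M7 untreated
  -> R3 @ bar 6 tick 1 v(2, 3): B4 above G4
  -> R3 @ bar 6 tick 2 v(2, 3): B4 above G4
  -> R3 @ bar 6 tick 3 v(2, 3): B4 above G4
  -> R2 @ bar 7 tick 0 v(0, 3): C4/G4 P5 -> D3/D4 P8 similar
  -> R3 @ bar 7 tick 0 v(2, 3): F4 above D4
  -> R7 @ bar 7 tick 0 v(0,): C4->D3 leap 10st
  -> R7 @ bar 7 tick 0 v(1,): A4->B3 leap 10st
  -> R7 @ bar 7 tick 0 v(2,): B4->F4 leap 6st
  -> R8 @ bar 7 tick 0 v(0, 3): penult P8 not 3rd/6th
  -> R3 @ bar 7 tick 1 v(2, 3): F4 above D4
  -> R3 @ bar 7 tick 2 v(2, 3): F4 above D4
  -> R3 @ bar 7 tick 3 v(2, 3): F4 above D4
  -> R2 @ bar 8 tick 0 v(0, 1): D3/B3 M6 -> E3/E4 P8 similar
  -> R2 @ bar 8 tick 0 v(0, 2): D3/F4 m3 -> E3/B4 P5 similar
  -> R2 @ bar 8 tick 0 v(1, 2): B3/F4 TT -> E4/B4 P5 similar
  -> R3 @ bar 8 tick 0 v(2, 3): B4 above G4
  -> R7 @ bar 8 tick 0 v(2,): F4->B4 leap 6st
  -> R3 @ bar 8 tick 1 v(2, 3): B4 above G4
  -> R3 @ bar 8 tick 2 v(2, 3): B4 above G4
  -> R3 @ bar 8 tick 3 v(2, 3): B4 above G4
  -> R6 @ bar 8 tick 3 v(0, 3): closes on m3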